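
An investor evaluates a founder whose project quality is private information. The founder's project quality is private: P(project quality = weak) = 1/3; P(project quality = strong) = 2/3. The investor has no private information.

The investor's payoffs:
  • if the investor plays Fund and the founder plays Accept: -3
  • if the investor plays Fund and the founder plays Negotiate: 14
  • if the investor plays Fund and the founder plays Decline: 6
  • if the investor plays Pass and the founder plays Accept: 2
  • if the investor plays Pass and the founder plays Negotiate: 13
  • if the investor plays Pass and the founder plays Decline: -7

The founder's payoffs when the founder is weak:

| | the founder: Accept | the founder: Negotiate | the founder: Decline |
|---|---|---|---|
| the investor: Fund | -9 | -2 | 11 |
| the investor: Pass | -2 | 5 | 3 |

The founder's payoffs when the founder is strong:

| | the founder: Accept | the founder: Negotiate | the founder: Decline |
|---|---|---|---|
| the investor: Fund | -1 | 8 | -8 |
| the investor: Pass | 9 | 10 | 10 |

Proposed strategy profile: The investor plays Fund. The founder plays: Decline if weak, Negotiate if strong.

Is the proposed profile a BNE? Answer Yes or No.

Yes

A profile is a BNE iff every type of every player is best-responding given beliefs about the other side.
The investor plays Fund: E[Fund] = 1/3·(6) + 2/3·(14) = 34/3; E[Pass] = 19/3. Best-responding. ✓
The founder (project quality weak), facing Fund: Accept gives -9, Negotiate gives -2, Decline gives 11. Proposed Decline is best. ✓
The founder (project quality strong), facing Fund: Accept gives -1, Negotiate gives 8, Decline gives -8. Proposed Negotiate is best. ✓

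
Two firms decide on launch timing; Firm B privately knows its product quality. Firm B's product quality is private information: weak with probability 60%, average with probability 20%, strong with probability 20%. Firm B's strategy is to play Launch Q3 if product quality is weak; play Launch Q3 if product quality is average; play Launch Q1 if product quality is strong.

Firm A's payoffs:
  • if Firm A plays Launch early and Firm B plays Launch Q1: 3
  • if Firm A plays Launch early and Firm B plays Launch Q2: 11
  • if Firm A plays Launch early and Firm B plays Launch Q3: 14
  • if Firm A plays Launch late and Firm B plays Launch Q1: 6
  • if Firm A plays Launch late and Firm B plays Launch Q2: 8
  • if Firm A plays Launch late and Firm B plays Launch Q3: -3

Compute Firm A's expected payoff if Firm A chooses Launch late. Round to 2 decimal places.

-1.20

E[Launch late] = 0.6·(-3) + 0.2·(-3) + 0.2·6 = (-1.8) + (-0.6) + 1.2 = -1.2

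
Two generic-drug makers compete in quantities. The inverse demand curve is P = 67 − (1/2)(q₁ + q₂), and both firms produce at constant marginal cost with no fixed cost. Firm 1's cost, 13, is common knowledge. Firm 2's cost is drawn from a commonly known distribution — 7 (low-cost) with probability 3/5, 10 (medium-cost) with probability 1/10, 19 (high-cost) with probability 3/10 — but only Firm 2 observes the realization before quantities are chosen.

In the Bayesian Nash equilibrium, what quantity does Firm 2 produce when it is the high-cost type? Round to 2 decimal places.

Type-c best response for Firm 2: q₂(c) = (67 − c) − q₁/2.
Firm 1 maximizes expected profit; its first-order condition is 67 − q₁ − (1/2)E[q₂] − 13 = 0.
Substituting E[q₂] and solving: E[c₂] = 10.9, so q₁ = (67 − 2·13 + 10.9)/(3/2) = 34.6.
q₂(high-cost) = (67 − 19 − (1/2)·34.6) = 30.7.

30.70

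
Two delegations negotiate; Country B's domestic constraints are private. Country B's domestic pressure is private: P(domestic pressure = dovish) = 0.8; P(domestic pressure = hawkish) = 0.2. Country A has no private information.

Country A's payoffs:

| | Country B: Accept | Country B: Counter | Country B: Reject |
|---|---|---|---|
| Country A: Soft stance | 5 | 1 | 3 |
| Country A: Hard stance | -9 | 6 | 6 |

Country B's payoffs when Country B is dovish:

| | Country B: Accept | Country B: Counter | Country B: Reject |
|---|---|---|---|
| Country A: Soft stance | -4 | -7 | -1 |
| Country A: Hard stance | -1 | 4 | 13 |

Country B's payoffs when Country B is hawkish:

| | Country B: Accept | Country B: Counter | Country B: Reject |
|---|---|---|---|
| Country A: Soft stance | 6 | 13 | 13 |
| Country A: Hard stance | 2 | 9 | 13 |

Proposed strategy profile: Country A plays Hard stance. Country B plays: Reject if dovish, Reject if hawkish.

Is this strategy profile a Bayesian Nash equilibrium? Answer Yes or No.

Yes

Country A plays Hard stance: E[Hard stance] = 0.8·(6) + 0.2·(6) = 6; E[Soft stance] = 3. Best-responding. ✓
Country B (domestic pressure dovish), facing Hard stance: Accept gives -1, Counter gives 4, Reject gives 13. Proposed Reject is best. ✓
Country B (domestic pressure hawkish), facing Hard stance: Accept gives 2, Counter gives 9, Reject gives 13. Proposed Reject is best. ✓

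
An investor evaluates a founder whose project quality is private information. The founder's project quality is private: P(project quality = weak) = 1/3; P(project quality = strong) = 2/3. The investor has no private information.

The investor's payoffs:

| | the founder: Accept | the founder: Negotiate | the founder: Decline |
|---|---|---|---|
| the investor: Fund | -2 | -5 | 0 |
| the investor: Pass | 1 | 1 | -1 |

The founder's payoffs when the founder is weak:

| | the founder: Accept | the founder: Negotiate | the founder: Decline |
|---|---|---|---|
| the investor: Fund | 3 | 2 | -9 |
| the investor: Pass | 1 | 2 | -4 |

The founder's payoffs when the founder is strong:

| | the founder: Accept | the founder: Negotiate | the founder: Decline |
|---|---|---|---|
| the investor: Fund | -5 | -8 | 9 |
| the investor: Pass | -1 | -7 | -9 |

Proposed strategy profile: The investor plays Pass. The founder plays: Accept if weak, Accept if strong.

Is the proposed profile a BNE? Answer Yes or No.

The investor plays Pass: E[Pass] = 1/3·(1) + 2/3·(1) = 1; E[Fund] = -2. Best-responding. ✓
The founder (project quality weak), facing Pass: Accept gives 1, Negotiate gives 2, Decline gives -4. Proposed Accept is not best — profitable deviation exists. ✗
The founder (project quality strong), facing Pass: Accept gives -1, Negotiate gives -7, Decline gives -9. Proposed Accept is best. ✓

No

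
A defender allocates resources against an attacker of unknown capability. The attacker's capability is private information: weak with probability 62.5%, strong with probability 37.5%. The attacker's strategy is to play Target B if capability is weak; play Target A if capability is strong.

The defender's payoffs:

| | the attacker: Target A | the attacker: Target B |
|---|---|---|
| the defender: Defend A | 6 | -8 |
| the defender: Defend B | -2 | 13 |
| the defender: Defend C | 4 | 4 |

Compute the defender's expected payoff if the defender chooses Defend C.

E[Defend C] = 0.625·4 + 0.375·4 = 2.5 + 1.5 = 4

4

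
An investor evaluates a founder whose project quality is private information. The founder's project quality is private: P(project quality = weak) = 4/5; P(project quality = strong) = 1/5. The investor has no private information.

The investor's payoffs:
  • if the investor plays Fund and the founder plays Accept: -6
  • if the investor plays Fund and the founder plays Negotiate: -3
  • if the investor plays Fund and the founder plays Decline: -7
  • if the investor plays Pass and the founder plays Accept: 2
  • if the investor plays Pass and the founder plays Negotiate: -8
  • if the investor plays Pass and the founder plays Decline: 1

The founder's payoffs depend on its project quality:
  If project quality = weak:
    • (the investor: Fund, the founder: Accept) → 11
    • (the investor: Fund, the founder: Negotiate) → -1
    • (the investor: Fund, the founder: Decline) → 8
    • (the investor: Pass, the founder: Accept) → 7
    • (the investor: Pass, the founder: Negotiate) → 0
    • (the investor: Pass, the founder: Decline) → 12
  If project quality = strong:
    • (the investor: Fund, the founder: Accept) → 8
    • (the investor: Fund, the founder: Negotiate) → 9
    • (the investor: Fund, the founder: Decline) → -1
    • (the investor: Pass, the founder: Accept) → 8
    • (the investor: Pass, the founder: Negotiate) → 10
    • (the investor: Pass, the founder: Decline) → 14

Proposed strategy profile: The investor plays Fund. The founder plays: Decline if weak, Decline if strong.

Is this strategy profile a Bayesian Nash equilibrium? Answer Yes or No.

The investor plays Fund: E[Fund] = 4/5·(-7) + 1/5·(-7) = -7; E[Pass] = 1. Not best-responding. ✗
The founder (project quality weak), facing Fund: Accept gives 11, Negotiate gives -1, Decline gives 8. Proposed Decline is not best — profitable deviation exists. ✗
The founder (project quality strong), facing Fund: Accept gives 8, Negotiate gives 9, Decline gives -1. Proposed Decline is not best — profitable deviation exists. ✗

No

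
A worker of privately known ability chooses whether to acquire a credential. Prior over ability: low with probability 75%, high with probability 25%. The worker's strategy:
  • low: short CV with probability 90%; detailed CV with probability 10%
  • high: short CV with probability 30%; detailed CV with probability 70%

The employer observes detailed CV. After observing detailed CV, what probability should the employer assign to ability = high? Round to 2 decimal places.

Apply Bayes' rule using the sender's strategy as the likelihood.
P(detailed CV) = 0.75·0.1 + 0.25·0.7 = 0.25
P(high | detailed CV) = (0.25·0.7) / 0.25 = 0.175 / 0.25 = 0.7

0.70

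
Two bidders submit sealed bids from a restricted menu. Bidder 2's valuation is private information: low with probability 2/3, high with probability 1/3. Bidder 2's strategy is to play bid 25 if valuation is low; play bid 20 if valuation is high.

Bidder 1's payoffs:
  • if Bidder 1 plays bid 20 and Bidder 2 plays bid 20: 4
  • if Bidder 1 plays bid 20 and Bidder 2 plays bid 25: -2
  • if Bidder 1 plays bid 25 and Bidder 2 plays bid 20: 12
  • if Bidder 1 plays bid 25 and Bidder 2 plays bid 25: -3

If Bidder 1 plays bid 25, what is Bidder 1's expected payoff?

E[bid 25] = 2/3·(-3) + 1/3·12 = (-2) + 4 = 2

2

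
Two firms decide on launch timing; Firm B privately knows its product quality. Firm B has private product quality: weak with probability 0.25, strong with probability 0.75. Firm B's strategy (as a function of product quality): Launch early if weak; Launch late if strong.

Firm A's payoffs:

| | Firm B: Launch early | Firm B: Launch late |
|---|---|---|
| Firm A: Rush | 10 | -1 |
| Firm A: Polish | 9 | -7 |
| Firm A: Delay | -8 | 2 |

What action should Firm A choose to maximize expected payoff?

Compute Firm A's expected payoff for each action, taking the expectation over Firm B's type.
E[Rush] = 0.25·(10) + 0.75·(-1) = 1.75
E[Polish] = 0.25·(9) + 0.75·(-7) = -3
E[Delay] = 0.25·(-8) + 0.75·(2) = -0.5
Best response: Rush (1.75 is the largest).

Rush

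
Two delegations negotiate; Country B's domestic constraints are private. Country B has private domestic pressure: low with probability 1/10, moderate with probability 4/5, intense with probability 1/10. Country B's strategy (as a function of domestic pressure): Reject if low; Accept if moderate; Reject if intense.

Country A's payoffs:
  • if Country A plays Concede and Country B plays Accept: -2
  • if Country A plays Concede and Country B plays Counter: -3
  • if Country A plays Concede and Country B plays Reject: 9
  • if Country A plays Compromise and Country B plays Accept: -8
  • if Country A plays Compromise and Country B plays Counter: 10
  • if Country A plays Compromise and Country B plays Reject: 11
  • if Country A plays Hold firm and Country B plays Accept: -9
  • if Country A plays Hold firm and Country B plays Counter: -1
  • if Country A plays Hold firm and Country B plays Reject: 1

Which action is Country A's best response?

Concede

E[Concede] = 1/10·(9) + 4/5·(-2) + 1/10·(9) = 1/5
E[Compromise] = 1/10·(11) + 4/5·(-8) + 1/10·(11) = -21/5
E[Hold firm] = 1/10·(1) + 4/5·(-9) + 1/10·(1) = -7
Best response: Concede (1/5 is the largest).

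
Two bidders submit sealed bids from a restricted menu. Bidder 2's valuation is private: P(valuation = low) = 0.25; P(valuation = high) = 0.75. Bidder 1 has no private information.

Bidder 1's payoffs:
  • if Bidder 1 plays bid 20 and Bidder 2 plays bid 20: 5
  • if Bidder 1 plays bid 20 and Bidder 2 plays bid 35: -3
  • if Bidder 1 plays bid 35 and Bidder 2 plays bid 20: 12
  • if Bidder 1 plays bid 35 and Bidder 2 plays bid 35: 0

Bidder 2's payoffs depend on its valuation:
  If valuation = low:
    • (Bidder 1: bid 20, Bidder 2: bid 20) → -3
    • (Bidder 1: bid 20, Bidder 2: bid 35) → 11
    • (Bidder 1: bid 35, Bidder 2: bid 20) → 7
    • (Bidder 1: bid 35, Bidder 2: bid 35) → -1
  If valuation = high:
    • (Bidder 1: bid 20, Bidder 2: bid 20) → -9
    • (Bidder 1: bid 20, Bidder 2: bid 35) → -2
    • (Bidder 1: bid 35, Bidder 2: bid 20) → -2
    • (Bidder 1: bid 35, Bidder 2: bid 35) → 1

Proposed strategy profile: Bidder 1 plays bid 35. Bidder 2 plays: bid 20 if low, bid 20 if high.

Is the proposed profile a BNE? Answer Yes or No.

Bidder 1 plays bid 35: E[bid 35] = 0.25·(12) + 0.75·(12) = 12; E[bid 20] = 5. Best-responding. ✓
Bidder 2 (valuation low), facing bid 35: bid 20 gives 7, bid 35 gives -1. Proposed bid 20 is best. ✓
Bidder 2 (valuation high), facing bid 35: bid 20 gives -2, bid 35 gives 1. Proposed bid 20 is not best — profitable deviation exists. ✗

No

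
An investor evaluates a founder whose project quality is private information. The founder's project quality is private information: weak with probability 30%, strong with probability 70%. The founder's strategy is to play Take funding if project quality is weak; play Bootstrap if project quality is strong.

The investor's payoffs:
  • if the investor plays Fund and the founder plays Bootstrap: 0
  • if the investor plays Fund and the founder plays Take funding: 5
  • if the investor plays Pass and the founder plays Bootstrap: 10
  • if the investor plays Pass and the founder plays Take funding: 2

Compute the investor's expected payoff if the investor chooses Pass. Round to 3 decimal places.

7.600

Take the expectation over the founder's project quality, weighting each type's action by its prior probability.
E[Pass] = 0.3·2 + 0.7·10 = 0.6 + 7 = 7.6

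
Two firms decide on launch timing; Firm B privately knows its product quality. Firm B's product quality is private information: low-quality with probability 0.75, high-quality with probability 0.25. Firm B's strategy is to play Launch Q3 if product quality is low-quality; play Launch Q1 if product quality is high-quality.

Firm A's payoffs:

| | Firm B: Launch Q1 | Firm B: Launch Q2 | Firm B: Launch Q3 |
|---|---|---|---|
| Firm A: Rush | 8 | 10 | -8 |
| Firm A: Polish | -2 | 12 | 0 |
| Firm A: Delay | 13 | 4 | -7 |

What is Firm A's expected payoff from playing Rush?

-4

Take the expectation over Firm B's product quality, weighting each type's action by its prior probability.
E[Rush] = 0.75·(-8) + 0.25·8 = (-6) + 2 = -4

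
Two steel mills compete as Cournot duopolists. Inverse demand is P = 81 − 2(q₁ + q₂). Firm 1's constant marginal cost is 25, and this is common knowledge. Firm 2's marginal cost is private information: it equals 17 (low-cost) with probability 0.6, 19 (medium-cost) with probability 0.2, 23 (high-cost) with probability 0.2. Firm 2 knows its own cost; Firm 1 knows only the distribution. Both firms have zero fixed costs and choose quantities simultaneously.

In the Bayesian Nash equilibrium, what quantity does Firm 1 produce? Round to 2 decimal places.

8.27

Type-c best response for Firm 2: q₂(c) = (81 − c)/4 − q₁/2.
Firm 1 maximizes expected profit; its first-order condition is 81 − 4q₁ − 2E[q₂] − 25 = 0.
Substituting E[q₂] and solving: E[c₂] = 18.6, so q₁ = (81 − 2·25 + 18.6)/6 = 8.26667.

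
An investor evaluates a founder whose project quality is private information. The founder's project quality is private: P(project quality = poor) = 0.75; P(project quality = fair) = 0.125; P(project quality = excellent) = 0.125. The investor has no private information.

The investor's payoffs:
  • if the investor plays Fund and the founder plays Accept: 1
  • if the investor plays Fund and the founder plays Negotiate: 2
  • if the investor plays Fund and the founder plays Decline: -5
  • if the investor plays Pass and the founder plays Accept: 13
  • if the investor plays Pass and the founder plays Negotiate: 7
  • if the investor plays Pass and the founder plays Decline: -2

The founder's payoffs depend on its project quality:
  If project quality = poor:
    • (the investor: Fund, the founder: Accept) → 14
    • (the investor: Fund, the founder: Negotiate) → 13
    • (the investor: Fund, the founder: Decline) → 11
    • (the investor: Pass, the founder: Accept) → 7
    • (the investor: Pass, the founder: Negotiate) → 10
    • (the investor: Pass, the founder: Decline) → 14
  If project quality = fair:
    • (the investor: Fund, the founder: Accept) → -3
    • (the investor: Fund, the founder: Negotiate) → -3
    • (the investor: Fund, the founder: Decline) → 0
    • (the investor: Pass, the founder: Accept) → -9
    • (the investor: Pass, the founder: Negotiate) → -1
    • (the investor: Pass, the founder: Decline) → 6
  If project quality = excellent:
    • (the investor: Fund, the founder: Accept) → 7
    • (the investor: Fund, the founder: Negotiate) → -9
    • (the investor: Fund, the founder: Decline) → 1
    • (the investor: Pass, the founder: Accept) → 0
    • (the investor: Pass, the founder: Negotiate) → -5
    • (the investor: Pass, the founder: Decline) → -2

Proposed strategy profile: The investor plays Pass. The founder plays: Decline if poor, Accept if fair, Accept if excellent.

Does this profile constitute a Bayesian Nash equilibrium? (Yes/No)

A profile is a BNE iff every type of every player is best-responding given beliefs about the other side.
The investor plays Pass: E[Pass] = 0.75·(-2) + 0.125·(13) + 0.125·(13) = 1.75; E[Fund] = -3.5. Best-responding. ✓
The founder (project quality poor), facing Pass: Accept gives 7, Negotiate gives 10, Decline gives 14. Proposed Decline is best. ✓
The founder (project quality fair), facing Pass: Accept gives -9, Negotiate gives -1, Decline gives 6. Proposed Accept is not best — profitable deviation exists. ✗
The founder (project quality excellent), facing Pass: Accept gives 0, Negotiate gives -5, Decline gives -2. Proposed Accept is best. ✓

No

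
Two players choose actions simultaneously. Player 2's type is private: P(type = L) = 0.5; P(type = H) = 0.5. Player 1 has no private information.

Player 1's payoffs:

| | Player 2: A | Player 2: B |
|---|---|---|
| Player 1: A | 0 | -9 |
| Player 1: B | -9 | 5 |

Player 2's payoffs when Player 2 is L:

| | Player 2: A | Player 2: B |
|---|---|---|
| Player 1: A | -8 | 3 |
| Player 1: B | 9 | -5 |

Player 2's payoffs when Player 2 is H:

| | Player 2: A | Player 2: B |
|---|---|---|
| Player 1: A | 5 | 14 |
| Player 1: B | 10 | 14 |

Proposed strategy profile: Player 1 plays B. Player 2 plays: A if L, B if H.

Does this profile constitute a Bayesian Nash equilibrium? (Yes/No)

A profile is a BNE iff every type of every player is best-responding given beliefs about the other side.
Player 1 plays B: E[B] = 0.5·(-9) + 0.5·(5) = -2; E[A] = -4.5. Best-responding. ✓
Player 2 (type L), facing B: A gives 9, B gives -5. Proposed A is best. ✓
Player 2 (type H), facing B: A gives 10, B gives 14. Proposed B is best. ✓

Yes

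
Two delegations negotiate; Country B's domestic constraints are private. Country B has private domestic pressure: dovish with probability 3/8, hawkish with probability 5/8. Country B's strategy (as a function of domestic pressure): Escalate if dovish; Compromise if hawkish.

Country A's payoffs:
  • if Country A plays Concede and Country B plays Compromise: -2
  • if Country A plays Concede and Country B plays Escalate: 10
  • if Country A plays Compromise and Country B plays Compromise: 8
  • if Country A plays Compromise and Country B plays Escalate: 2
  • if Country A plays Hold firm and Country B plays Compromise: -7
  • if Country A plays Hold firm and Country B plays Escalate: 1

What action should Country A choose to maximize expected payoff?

Compromise

E[Concede] = 3/8·(10) + 5/8·(-2) = 5/2
E[Compromise] = 3/8·(2) + 5/8·(8) = 23/4
E[Hold firm] = 3/8·(1) + 5/8·(-7) = -4
Best response: Compromise (23/4 is the largest).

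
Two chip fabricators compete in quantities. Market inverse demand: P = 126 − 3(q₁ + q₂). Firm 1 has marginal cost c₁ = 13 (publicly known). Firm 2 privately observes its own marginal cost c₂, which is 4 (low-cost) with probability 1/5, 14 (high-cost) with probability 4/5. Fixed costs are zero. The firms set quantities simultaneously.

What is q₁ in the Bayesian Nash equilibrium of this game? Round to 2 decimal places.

Each type of Firm 2 best-responds to q₁; Firm 1 best-responds to the expected q₂ over Firm 2's types.
Firm 2 with cost c maximizes (126 − 3(q₁+q₂) − c)·q₂, giving q₂(c) = (126 − c − 3q₁)/6.
E[c₂] = 1/5·4 + 4/5·14 = 12
Firm 1's FOC against E[q₂] yields q₁ = (126 − 2·13 + E[c₂])/9 = (126 − 26 + 12)/9 = 12.4444.

12.44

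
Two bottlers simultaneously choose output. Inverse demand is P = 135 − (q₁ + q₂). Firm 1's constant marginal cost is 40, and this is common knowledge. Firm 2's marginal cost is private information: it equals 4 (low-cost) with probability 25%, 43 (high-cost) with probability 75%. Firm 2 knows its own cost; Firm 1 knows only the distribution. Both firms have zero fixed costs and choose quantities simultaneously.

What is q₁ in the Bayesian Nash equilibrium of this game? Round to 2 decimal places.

Firm 2 with cost c maximizes (135 − (q₁+q₂) − c)·q₂, giving q₂(c) = (135 − c − q₁)/2.
E[c₂] = 0.25·4 + 0.75·43 = 33.25
Firm 1's FOC against E[q₂] yields q₁ = (135 − 2·40 + E[c₂])/3 = (135 − 80 + 33.25)/3 = 29.4167.

29.42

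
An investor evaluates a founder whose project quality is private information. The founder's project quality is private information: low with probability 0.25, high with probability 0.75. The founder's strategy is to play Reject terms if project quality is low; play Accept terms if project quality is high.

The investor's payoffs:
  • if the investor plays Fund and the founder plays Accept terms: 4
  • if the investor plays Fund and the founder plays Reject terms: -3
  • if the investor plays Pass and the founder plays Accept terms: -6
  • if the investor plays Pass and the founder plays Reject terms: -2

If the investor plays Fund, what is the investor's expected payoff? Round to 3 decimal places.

2.250

E[Fund] = 0.25·(-3) + 0.75·4 = (-0.75) + 3 = 2.25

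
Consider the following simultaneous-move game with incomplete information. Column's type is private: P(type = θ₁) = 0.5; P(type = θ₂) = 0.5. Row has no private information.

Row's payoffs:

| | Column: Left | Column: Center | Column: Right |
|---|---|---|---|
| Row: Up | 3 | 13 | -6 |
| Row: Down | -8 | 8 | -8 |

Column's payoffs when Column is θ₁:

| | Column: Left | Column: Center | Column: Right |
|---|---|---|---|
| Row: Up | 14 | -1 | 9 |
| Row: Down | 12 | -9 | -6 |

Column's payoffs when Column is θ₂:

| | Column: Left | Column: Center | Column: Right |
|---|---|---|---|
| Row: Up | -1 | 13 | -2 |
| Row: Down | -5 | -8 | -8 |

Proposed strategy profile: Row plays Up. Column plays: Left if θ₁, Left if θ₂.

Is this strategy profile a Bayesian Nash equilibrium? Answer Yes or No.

No

Row plays Up: E[Up] = 0.5·(3) + 0.5·(3) = 3; E[Down] = -8. Best-responding. ✓
Column (type θ₁), facing Up: Left gives 14, Center gives -1, Right gives 9. Proposed Left is best. ✓
Column (type θ₂), facing Up: Left gives -1, Center gives 13, Right gives -2. Proposed Left is not best — profitable deviation exists. ✗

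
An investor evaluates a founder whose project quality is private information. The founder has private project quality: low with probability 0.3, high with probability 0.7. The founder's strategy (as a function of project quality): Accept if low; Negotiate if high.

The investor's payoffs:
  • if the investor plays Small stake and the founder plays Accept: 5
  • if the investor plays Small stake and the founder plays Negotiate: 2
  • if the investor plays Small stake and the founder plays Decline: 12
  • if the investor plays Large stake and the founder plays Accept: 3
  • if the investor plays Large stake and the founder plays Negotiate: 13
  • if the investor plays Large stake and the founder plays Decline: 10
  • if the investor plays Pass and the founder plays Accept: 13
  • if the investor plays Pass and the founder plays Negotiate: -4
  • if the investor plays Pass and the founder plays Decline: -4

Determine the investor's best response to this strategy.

E[Small stake] = 0.3·(5) + 0.7·(2) = 2.9
E[Large stake] = 0.3·(3) + 0.7·(13) = 10
E[Pass] = 0.3·(13) + 0.7·(-4) = 1.1
Best response: Large stake (10 is the largest).

Large stake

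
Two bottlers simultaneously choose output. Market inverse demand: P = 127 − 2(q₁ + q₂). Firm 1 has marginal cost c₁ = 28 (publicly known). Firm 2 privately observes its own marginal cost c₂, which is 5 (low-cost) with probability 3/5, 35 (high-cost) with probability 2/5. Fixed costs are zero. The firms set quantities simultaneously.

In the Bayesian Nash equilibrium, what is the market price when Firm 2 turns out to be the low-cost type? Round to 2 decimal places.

51.33

Each type of Firm 2 best-responds to q₁; Firm 1 best-responds to the expected q₂ over Firm 2's types.
Firm 2 with cost c maximizes (127 − 2(q₁+q₂) − c)·q₂, giving q₂(c) = (127 − c − 2q₁)/4.
E[c₂] = 3/5·5 + 2/5·35 = 17
Firm 1's FOC against E[q₂] yields q₁ = (127 − 2·28 + E[c₂])/6 = (127 − 56 + 17)/6 = 14.6667.
q₂(low-cost) = 23.1667, so P = 127 − 2·(14.6667 + 23.1667) = 51.3333.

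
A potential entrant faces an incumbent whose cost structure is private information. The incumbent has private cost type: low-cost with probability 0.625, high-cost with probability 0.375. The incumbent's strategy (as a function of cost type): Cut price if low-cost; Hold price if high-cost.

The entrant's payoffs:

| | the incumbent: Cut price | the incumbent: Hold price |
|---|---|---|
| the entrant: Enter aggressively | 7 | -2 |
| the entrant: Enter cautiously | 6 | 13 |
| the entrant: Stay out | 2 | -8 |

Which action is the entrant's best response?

Enter cautiously

E[Enter aggressively] = 0.625·(7) + 0.375·(-2) = 3.625
E[Enter cautiously] = 0.625·(6) + 0.375·(13) = 8.625
E[Stay out] = 0.625·(2) + 0.375·(-8) = -1.75
Best response: Enter cautiously (8.625 is the largest).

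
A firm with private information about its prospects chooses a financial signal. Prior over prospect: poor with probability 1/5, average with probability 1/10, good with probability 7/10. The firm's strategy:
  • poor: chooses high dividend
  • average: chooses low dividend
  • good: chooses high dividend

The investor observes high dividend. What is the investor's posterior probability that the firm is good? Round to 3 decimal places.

P(high dividend) = (1/5)·1 + (1/10)·0 + (7/10)·1 = 9/10
P(good | high dividend) = ((7/10)·1) / (9/10) = (7/10) / (9/10) = 7/9

0.778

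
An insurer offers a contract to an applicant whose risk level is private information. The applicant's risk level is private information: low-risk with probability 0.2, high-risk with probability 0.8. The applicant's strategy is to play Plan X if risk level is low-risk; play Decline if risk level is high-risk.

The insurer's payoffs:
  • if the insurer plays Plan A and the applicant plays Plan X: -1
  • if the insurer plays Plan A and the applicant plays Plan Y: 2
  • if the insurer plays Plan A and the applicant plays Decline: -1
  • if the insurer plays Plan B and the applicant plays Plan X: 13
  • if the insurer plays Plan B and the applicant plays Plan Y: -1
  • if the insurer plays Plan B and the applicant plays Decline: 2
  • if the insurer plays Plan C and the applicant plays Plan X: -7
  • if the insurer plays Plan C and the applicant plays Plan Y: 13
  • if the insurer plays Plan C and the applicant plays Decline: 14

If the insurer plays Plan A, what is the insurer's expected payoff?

-1

Take the expectation over the applicant's risk level, weighting each type's action by its prior probability.
E[Plan A] = 0.2·(-1) + 0.8·(-1) = (-0.2) + (-0.8) = -1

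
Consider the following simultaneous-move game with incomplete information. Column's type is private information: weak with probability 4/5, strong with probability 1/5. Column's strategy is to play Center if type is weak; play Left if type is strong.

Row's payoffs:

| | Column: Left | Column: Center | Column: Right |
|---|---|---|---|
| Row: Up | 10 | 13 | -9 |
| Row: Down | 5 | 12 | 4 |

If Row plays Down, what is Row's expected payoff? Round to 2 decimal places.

10.60

Take the expectation over Column's type, weighting each type's action by its prior probability.
E[Down] = 4/5·12 + 1/5·5 = 48/5 + 1 = 53/5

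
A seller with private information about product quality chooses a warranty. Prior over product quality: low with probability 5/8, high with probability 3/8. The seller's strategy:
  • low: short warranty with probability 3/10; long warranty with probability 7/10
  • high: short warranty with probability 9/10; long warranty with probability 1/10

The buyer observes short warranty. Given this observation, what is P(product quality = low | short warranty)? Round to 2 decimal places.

Apply Bayes' rule using the sender's strategy as the likelihood.
P(short warranty) = (5/8)·(3/10) + (3/8)·(9/10) = 21/40
P(low | short warranty) = ((5/8)·(3/10)) / (21/40) = (3/16) / (21/40) = 5/14

0.36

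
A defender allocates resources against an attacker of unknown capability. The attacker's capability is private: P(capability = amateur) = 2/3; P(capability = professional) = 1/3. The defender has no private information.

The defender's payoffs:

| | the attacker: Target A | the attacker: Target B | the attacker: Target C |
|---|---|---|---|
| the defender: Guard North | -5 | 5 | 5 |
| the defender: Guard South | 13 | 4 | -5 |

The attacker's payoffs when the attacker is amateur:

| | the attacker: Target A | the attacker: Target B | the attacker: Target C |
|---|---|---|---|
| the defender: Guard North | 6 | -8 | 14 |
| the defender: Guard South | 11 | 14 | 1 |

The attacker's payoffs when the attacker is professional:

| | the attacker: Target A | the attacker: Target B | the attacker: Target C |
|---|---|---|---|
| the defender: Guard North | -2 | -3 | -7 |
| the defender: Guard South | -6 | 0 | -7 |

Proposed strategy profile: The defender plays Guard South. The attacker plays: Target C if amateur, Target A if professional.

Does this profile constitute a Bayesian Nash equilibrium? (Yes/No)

The defender plays Guard South: E[Guard South] = 2/3·(-5) + 1/3·(13) = 1; E[Guard North] = 5/3. Not best-responding. ✗
The attacker (capability amateur), facing Guard South: Target A gives 11, Target B gives 14, Target C gives 1. Proposed Target C is not best — profitable deviation exists. ✗
The attacker (capability professional), facing Guard South: Target A gives -6, Target B gives 0, Target C gives -7. Proposed Target A is not best — profitable deviation exists. ✗

No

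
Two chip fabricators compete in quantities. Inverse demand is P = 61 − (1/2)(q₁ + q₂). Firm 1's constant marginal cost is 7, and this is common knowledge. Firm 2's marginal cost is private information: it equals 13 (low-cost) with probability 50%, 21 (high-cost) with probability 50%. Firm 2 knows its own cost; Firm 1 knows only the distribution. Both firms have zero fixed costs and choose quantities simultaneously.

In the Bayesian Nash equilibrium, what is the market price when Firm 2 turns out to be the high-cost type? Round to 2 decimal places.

30.33

Type-c best response for Firm 2: q₂(c) = (61 − c) − q₁/2.
Firm 1 maximizes expected profit; its first-order condition is 61 − q₁ − (1/2)E[q₂] − 7 = 0.
Substituting E[q₂] and solving: E[c₂] = 17, so q₁ = (61 − 2·7 + 17)/(3/2) = 42.6667.
q₂(high-cost) = 18.6667, so P = 61 − (1/2)·(42.6667 + 18.6667) = 30.3333.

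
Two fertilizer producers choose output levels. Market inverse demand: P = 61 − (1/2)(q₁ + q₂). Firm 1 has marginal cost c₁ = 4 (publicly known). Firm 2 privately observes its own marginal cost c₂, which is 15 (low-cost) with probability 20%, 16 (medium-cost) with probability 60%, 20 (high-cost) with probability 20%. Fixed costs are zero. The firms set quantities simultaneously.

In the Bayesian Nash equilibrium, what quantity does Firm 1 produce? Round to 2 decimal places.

Type-c best response for Firm 2: q₂(c) = (61 − c) − q₁/2.
Firm 1 maximizes expected profit; its first-order condition is 61 − q₁ − (1/2)E[q₂] − 4 = 0.
Substituting E[q₂] and solving: E[c₂] = 16.6, so q₁ = (61 − 2·4 + 16.6)/(3/2) = 46.4.

46.40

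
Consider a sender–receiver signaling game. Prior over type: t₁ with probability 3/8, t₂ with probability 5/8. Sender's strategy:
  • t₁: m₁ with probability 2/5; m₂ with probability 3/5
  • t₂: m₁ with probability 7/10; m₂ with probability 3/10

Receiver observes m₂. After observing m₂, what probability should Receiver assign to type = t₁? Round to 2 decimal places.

P(m₂) = (3/8)·(3/5) + (5/8)·(3/10) = 33/80
P(t₁ | m₂) = ((3/8)·(3/5)) / (33/80) = (9/40) / (33/80) = 6/11

0.55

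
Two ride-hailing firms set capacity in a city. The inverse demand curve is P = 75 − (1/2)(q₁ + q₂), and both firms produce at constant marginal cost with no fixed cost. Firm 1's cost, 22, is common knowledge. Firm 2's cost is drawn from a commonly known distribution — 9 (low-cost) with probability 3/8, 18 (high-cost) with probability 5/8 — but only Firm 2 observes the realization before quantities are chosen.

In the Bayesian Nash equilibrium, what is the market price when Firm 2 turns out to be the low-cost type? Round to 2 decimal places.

Type-c best response for Firm 2: q₂(c) = (75 − c) − q₁/2.
Firm 1 maximizes expected profit; its first-order condition is 75 − q₁ − (1/2)E[q₂] − 22 = 0.
Substituting E[q₂] and solving: E[c₂] = 14.625, so q₁ = (75 − 2·22 + 14.625)/(3/2) = 30.4167.
q₂(low-cost) = 50.7917, so P = 75 − (1/2)·(30.4167 + 50.7917) = 34.3958.

34.40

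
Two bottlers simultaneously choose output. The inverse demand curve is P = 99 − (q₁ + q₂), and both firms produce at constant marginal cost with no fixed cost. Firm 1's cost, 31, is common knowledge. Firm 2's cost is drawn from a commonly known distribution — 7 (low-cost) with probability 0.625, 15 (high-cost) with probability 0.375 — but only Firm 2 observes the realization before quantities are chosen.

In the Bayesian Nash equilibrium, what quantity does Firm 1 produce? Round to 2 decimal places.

15.67

Type-c best response for Firm 2: q₂(c) = (99 − c)/2 − q₁/2.
Firm 1 maximizes expected profit; its first-order condition is 99 − 2q₁ − E[q₂] − 31 = 0.
Substituting E[q₂] and solving: E[c₂] = 10, so q₁ = (99 − 2·31 + 10)/3 = 15.6667.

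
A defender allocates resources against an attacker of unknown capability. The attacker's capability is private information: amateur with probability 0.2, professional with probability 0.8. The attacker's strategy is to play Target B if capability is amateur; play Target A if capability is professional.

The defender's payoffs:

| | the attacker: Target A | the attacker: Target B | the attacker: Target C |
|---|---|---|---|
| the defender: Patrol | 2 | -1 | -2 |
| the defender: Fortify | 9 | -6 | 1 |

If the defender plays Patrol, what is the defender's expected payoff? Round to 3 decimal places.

Take the expectation over the attacker's capability, weighting each type's action by its prior probability.
E[Patrol] = 0.2·(-1) + 0.8·2 = (-0.2) + 1.6 = 1.4

1.400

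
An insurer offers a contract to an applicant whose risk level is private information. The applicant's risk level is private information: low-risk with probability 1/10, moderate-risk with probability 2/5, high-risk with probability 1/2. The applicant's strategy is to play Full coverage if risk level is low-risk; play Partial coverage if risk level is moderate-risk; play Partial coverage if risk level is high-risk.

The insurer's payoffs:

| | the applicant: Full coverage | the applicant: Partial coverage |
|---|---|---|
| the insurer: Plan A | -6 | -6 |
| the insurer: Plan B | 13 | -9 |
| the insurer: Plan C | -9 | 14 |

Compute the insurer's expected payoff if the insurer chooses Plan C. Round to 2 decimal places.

E[Plan C] = 1/10·(-9) + 2/5·14 + 1/2·14 = (-9/10) + 28/5 + 7 = 117/10

11.70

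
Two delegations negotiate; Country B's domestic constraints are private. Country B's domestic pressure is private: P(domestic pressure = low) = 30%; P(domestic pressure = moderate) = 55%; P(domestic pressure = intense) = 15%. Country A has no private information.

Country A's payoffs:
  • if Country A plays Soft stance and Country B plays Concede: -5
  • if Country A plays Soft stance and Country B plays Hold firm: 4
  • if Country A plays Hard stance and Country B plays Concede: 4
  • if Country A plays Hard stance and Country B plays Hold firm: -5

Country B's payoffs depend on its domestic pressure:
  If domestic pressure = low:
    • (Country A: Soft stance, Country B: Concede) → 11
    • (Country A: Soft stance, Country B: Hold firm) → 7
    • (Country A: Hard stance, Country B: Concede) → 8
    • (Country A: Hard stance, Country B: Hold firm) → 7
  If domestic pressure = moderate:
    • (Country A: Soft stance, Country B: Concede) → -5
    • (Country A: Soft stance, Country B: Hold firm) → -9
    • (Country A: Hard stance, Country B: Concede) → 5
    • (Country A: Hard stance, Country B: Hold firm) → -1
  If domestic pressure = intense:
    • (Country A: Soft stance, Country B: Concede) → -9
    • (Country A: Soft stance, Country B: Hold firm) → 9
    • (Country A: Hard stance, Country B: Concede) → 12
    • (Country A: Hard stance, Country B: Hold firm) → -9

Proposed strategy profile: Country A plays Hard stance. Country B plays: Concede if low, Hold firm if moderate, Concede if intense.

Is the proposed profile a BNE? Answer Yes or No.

Country A plays Hard stance: E[Hard stance] = 0.3·(4) + 0.55·(-5) + 0.15·(4) = -0.95; E[Soft stance] = -0.05. Not best-responding. ✗
Country B (domestic pressure low), facing Hard stance: Concede gives 8, Hold firm gives 7. Proposed Concede is best. ✓
Country B (domestic pressure moderate), facing Hard stance: Concede gives 5, Hold firm gives -1. Proposed Hold firm is not best — profitable deviation exists. ✗
Country B (domestic pressure intense), facing Hard stance: Concede gives 12, Hold firm gives -9. Proposed Concede is best. ✓

No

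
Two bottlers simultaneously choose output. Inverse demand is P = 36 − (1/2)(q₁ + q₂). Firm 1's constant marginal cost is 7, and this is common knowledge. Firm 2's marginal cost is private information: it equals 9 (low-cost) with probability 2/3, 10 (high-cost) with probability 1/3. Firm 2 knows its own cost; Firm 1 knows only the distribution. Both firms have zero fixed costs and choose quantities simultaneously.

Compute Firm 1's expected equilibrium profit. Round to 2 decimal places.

Each type of Firm 2 best-responds to q₁; Firm 1 best-responds to the expected q₂ over Firm 2's types.
Firm 2 with cost c maximizes (36 − (1/2)(q₁+q₂) − c)·q₂, giving q₂(c) = (36 − c − (1/2)q₁).
E[c₂] = 2/3·9 + 1/3·10 = 9.33333
Firm 1's FOC against E[q₂] yields q₁ = (36 − 2·7 + E[c₂])/(3/2) = (36 − 14 + 9.33333)/(3/2) = 20.8889.
E[P] = 36 − (1/2)·(q₁ + E[q₂]) = 17.4444; Firm 1's expected profit = (E[P] − 7)·q₁ = (17.4444 − 7)·20.8889 = 218.173.

218.17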